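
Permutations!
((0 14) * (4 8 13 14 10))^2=((0 10 4 8 13 14))^2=(0 4 13)(8 14 10)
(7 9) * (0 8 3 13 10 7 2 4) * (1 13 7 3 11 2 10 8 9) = [9, 13, 4, 7, 0, 5, 6, 1, 11, 10, 3, 2, 12, 8] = (0 9 10 3 7 1 13 8 11 2 4)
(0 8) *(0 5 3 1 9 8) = (1 9 8 5 3) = [0, 9, 2, 1, 4, 3, 6, 7, 5, 8]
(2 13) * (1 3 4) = (1 3 4)(2 13) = [0, 3, 13, 4, 1, 5, 6, 7, 8, 9, 10, 11, 12, 2]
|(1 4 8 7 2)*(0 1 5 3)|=|(0 1 4 8 7 2 5 3)|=8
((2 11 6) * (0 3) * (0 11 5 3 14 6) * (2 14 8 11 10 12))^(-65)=(0 8 11)(6 14)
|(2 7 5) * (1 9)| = |(1 9)(2 7 5)| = 6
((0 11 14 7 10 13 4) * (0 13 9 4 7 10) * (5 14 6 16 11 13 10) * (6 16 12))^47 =(0 7 13)(4 9 10)(5 14)(6 12)(11 16)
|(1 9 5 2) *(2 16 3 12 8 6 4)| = |(1 9 5 16 3 12 8 6 4 2)| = 10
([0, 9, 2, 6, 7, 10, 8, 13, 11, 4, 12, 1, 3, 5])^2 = (1 4 13 10 3 8)(5 12 6 11 9 7)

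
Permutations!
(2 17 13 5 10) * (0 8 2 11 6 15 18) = [8, 1, 17, 3, 4, 10, 15, 7, 2, 9, 11, 6, 12, 5, 14, 18, 16, 13, 0] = (0 8 2 17 13 5 10 11 6 15 18)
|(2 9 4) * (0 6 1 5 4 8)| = 8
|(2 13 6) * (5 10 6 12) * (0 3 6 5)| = |(0 3 6 2 13 12)(5 10)| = 6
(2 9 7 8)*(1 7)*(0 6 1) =(0 6 1 7 8 2 9) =[6, 7, 9, 3, 4, 5, 1, 8, 2, 0]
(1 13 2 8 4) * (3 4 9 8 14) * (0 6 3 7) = [6, 13, 14, 4, 1, 5, 3, 0, 9, 8, 10, 11, 12, 2, 7] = (0 6 3 4 1 13 2 14 7)(8 9)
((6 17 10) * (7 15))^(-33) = (17)(7 15)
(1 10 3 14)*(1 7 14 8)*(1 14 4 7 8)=(1 10 3)(4 7)(8 14)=[0, 10, 2, 1, 7, 5, 6, 4, 14, 9, 3, 11, 12, 13, 8]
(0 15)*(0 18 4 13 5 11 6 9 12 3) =[15, 1, 2, 0, 13, 11, 9, 7, 8, 12, 10, 6, 3, 5, 14, 18, 16, 17, 4] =(0 15 18 4 13 5 11 6 9 12 3)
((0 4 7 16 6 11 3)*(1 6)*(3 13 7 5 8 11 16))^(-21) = ((0 4 5 8 11 13 7 3)(1 6 16))^(-21) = (16)(0 8 7 4 11 3 5 13)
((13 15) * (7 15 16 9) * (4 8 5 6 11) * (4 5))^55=((4 8)(5 6 11)(7 15 13 16 9))^55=(16)(4 8)(5 6 11)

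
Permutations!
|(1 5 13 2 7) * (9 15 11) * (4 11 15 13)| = 8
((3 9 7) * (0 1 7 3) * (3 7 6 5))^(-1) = ((0 1 6 5 3 9 7))^(-1) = (0 7 9 3 5 6 1)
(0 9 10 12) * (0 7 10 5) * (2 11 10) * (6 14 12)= (0 9 5)(2 11 10 6 14 12 7)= [9, 1, 11, 3, 4, 0, 14, 2, 8, 5, 6, 10, 7, 13, 12]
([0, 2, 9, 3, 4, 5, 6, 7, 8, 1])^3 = (9)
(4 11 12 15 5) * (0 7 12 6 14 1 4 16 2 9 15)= (0 7 12)(1 4 11 6 14)(2 9 15 5 16)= [7, 4, 9, 3, 11, 16, 14, 12, 8, 15, 10, 6, 0, 13, 1, 5, 2]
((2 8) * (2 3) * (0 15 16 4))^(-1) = (0 4 16 15)(2 3 8)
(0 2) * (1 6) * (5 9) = [2, 6, 0, 3, 4, 9, 1, 7, 8, 5] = (0 2)(1 6)(5 9)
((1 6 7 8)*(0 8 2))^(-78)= (8)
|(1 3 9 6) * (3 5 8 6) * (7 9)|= |(1 5 8 6)(3 7 9)|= 12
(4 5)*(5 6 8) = (4 6 8 5) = [0, 1, 2, 3, 6, 4, 8, 7, 5]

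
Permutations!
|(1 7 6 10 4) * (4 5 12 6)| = 12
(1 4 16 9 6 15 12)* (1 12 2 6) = (1 4 16 9)(2 6 15) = [0, 4, 6, 3, 16, 5, 15, 7, 8, 1, 10, 11, 12, 13, 14, 2, 9]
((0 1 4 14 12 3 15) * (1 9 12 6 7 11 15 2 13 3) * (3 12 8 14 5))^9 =(0 9 8 14 6 7 11 15)(1 5 2 12 4 3 13) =((0 9 8 14 6 7 11 15)(1 4 5 3 2 13 12))^9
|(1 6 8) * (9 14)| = 6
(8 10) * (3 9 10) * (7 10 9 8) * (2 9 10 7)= (2 9 10)(3 8)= [0, 1, 9, 8, 4, 5, 6, 7, 3, 10, 2]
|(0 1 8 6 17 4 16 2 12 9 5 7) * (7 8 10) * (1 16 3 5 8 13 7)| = 26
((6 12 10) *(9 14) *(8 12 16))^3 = (6 12 16 10 8)(9 14)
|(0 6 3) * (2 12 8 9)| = 12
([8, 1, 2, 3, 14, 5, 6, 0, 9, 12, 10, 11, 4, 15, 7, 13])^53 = (0 4 8 14 9 7 12)(13 15)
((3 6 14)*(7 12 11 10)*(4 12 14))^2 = (3 4 11 7)(6 12 10 14)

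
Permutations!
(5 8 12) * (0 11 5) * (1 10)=[11, 10, 2, 3, 4, 8, 6, 7, 12, 9, 1, 5, 0]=(0 11 5 8 12)(1 10)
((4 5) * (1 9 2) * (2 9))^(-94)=(9)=((9)(1 2)(4 5))^(-94)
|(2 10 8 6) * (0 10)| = |(0 10 8 6 2)| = 5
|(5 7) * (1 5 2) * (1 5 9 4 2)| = 6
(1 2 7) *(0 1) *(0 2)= [1, 0, 7, 3, 4, 5, 6, 2]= (0 1)(2 7)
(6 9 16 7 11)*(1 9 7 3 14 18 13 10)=[0, 9, 2, 14, 4, 5, 7, 11, 8, 16, 1, 6, 12, 10, 18, 15, 3, 17, 13]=(1 9 16 3 14 18 13 10)(6 7 11)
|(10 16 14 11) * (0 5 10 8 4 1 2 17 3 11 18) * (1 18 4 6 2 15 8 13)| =63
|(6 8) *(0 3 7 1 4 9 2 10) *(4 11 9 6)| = 24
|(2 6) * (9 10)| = 2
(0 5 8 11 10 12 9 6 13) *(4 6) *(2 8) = (0 5 2 8 11 10 12 9 4 6 13) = [5, 1, 8, 3, 6, 2, 13, 7, 11, 4, 12, 10, 9, 0]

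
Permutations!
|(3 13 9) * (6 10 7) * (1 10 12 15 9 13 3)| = 7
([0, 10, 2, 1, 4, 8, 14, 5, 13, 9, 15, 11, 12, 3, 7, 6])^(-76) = [0, 14, 2, 6, 4, 1, 8, 3, 10, 9, 7, 11, 12, 15, 13, 5]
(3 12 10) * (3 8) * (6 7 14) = [0, 1, 2, 12, 4, 5, 7, 14, 3, 9, 8, 11, 10, 13, 6] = (3 12 10 8)(6 7 14)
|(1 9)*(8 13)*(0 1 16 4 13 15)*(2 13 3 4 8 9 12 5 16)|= |(0 1 12 5 16 8 15)(2 13 9)(3 4)|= 42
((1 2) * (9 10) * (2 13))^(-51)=((1 13 2)(9 10))^(-51)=(13)(9 10)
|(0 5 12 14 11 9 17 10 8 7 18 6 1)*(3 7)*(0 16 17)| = 18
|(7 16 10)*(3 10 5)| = 5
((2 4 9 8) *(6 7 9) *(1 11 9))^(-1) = (1 7 6 4 2 8 9 11)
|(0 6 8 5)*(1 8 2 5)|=|(0 6 2 5)(1 8)|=4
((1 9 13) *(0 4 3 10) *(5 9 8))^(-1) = (0 10 3 4)(1 13 9 5 8)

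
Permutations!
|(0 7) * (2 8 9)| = |(0 7)(2 8 9)| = 6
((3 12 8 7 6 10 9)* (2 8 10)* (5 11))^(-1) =((2 8 7 6)(3 12 10 9)(5 11))^(-1) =(2 6 7 8)(3 9 10 12)(5 11)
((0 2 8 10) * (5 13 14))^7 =(0 10 8 2)(5 13 14)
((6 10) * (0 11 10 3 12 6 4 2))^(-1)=(0 2 4 10 11)(3 6 12)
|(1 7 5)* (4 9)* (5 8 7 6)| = |(1 6 5)(4 9)(7 8)| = 6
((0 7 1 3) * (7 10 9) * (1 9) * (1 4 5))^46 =(0 1 4)(3 5 10)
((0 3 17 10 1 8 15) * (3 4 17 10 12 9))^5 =((0 4 17 12 9 3 10 1 8 15))^5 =(0 3)(1 17)(4 10)(8 12)(9 15)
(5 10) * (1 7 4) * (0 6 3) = (0 6 3)(1 7 4)(5 10) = [6, 7, 2, 0, 1, 10, 3, 4, 8, 9, 5]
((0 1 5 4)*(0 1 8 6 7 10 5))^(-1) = ((0 8 6 7 10 5 4 1))^(-1) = (0 1 4 5 10 7 6 8)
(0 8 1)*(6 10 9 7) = (0 8 1)(6 10 9 7) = [8, 0, 2, 3, 4, 5, 10, 6, 1, 7, 9]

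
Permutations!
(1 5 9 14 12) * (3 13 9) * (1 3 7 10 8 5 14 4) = (1 14 12 3 13 9 4)(5 7 10 8) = [0, 14, 2, 13, 1, 7, 6, 10, 5, 4, 8, 11, 3, 9, 12]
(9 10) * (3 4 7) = (3 4 7)(9 10) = [0, 1, 2, 4, 7, 5, 6, 3, 8, 10, 9]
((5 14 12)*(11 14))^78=(5 14)(11 12)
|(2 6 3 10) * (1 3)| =5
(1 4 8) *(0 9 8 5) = [9, 4, 2, 3, 5, 0, 6, 7, 1, 8] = (0 9 8 1 4 5)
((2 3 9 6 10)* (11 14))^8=((2 3 9 6 10)(11 14))^8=(14)(2 6 3 10 9)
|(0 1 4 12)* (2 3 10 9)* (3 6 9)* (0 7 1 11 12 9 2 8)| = 8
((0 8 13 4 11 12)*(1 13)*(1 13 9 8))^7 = (0 12 11 4 13 8 9 1)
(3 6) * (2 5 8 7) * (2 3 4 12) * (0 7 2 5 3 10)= (0 7 10)(2 3 6 4 12 5 8)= [7, 1, 3, 6, 12, 8, 4, 10, 2, 9, 0, 11, 5]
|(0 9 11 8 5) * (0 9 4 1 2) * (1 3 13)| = 12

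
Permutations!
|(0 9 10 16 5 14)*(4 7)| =6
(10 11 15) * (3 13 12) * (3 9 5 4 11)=[0, 1, 2, 13, 11, 4, 6, 7, 8, 5, 3, 15, 9, 12, 14, 10]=(3 13 12 9 5 4 11 15 10)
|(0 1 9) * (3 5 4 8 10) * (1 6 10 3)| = |(0 6 10 1 9)(3 5 4 8)| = 20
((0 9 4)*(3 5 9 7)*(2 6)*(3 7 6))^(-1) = ((0 6 2 3 5 9 4))^(-1) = (0 4 9 5 3 2 6)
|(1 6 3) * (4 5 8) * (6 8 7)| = 7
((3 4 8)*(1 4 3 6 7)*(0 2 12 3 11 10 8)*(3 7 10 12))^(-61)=(0 11 1 2 12 4 3 7)(6 8 10)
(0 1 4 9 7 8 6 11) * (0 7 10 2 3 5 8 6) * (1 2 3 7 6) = [2, 4, 7, 5, 9, 8, 11, 1, 0, 10, 3, 6] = (0 2 7 1 4 9 10 3 5 8)(6 11)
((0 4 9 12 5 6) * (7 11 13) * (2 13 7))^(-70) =((0 4 9 12 5 6)(2 13)(7 11))^(-70) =(13)(0 9 5)(4 12 6)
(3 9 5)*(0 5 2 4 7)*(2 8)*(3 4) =(0 5 4 7)(2 3 9 8) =[5, 1, 3, 9, 7, 4, 6, 0, 2, 8]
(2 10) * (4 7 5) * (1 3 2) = (1 3 2 10)(4 7 5) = [0, 3, 10, 2, 7, 4, 6, 5, 8, 9, 1]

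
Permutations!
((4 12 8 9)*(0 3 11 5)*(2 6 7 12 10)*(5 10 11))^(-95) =(0 3 5)(2 8 10 12 11 7 4 6 9)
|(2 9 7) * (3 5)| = |(2 9 7)(3 5)| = 6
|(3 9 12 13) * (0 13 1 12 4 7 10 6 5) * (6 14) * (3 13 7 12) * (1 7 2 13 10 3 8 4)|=7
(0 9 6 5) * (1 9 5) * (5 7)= [7, 9, 2, 3, 4, 0, 1, 5, 8, 6]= (0 7 5)(1 9 6)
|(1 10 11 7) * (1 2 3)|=6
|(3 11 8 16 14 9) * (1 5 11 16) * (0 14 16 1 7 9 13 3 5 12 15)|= |(16)(0 14 13 3 1 12 15)(5 11 8 7 9)|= 35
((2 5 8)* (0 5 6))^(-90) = ((0 5 8 2 6))^(-90) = (8)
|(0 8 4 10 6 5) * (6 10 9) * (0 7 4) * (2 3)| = 10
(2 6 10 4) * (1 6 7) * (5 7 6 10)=[0, 10, 6, 3, 2, 7, 5, 1, 8, 9, 4]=(1 10 4 2 6 5 7)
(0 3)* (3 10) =(0 10 3) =[10, 1, 2, 0, 4, 5, 6, 7, 8, 9, 3]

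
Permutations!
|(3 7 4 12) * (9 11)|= |(3 7 4 12)(9 11)|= 4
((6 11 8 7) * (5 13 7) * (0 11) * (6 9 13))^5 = ((0 11 8 5 6)(7 9 13))^5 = (7 13 9)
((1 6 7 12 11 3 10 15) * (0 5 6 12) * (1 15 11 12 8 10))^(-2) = ((15)(0 5 6 7)(1 8 10 11 3))^(-2) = (15)(0 6)(1 11 8 3 10)(5 7)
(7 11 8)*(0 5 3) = (0 5 3)(7 11 8) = [5, 1, 2, 0, 4, 3, 6, 11, 7, 9, 10, 8]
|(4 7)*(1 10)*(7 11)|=6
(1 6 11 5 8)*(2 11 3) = (1 6 3 2 11 5 8) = [0, 6, 11, 2, 4, 8, 3, 7, 1, 9, 10, 5]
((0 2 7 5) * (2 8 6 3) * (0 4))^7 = (0 4 5 7 2 3 6 8)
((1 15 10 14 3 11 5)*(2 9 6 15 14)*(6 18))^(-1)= ((1 14 3 11 5)(2 9 18 6 15 10))^(-1)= (1 5 11 3 14)(2 10 15 6 18 9)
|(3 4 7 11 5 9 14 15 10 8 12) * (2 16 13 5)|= |(2 16 13 5 9 14 15 10 8 12 3 4 7 11)|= 14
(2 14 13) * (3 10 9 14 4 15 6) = (2 4 15 6 3 10 9 14 13) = [0, 1, 4, 10, 15, 5, 3, 7, 8, 14, 9, 11, 12, 2, 13, 6]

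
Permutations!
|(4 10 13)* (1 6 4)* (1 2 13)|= 4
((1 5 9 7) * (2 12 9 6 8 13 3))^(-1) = (1 7 9 12 2 3 13 8 6 5)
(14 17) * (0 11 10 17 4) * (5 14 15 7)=(0 11 10 17 15 7 5 14 4)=[11, 1, 2, 3, 0, 14, 6, 5, 8, 9, 17, 10, 12, 13, 4, 7, 16, 15]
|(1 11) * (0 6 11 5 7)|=|(0 6 11 1 5 7)|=6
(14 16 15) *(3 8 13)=(3 8 13)(14 16 15)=[0, 1, 2, 8, 4, 5, 6, 7, 13, 9, 10, 11, 12, 3, 16, 14, 15]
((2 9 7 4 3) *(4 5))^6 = (9)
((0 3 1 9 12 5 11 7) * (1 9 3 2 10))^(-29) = (0 2 10 1 3 9 12 5 11 7)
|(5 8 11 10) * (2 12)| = |(2 12)(5 8 11 10)| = 4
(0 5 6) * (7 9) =[5, 1, 2, 3, 4, 6, 0, 9, 8, 7] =(0 5 6)(7 9)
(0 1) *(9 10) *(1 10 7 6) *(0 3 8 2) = (0 10 9 7 6 1 3 8 2) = [10, 3, 0, 8, 4, 5, 1, 6, 2, 7, 9]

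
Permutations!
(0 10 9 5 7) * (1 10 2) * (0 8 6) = [2, 10, 1, 3, 4, 7, 0, 8, 6, 5, 9] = (0 2 1 10 9 5 7 8 6)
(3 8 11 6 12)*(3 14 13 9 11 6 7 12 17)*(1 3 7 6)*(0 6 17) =[6, 3, 2, 8, 4, 5, 0, 12, 1, 11, 10, 17, 14, 9, 13, 15, 16, 7] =(0 6)(1 3 8)(7 12 14 13 9 11 17)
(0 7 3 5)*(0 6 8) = (0 7 3 5 6 8) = [7, 1, 2, 5, 4, 6, 8, 3, 0]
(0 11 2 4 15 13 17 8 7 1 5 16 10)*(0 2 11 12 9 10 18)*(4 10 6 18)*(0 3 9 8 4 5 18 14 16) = [12, 18, 10, 9, 15, 0, 14, 1, 7, 6, 2, 11, 8, 17, 16, 13, 5, 4, 3] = (0 12 8 7 1 18 3 9 6 14 16 5)(2 10)(4 15 13 17)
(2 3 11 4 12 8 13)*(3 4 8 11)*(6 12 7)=(2 4 7 6 12 11 8 13)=[0, 1, 4, 3, 7, 5, 12, 6, 13, 9, 10, 8, 11, 2]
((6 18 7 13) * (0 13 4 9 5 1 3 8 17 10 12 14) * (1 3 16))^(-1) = ((0 13 6 18 7 4 9 5 3 8 17 10 12 14)(1 16))^(-1) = (0 14 12 10 17 8 3 5 9 4 7 18 6 13)(1 16)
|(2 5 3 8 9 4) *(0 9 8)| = 6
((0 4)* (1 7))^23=(0 4)(1 7)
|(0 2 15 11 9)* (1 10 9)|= |(0 2 15 11 1 10 9)|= 7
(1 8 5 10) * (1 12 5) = [0, 8, 2, 3, 4, 10, 6, 7, 1, 9, 12, 11, 5] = (1 8)(5 10 12)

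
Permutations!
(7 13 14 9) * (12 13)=(7 12 13 14 9)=[0, 1, 2, 3, 4, 5, 6, 12, 8, 7, 10, 11, 13, 14, 9]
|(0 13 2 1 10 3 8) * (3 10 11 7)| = 8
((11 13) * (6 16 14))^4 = ((6 16 14)(11 13))^4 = (6 16 14)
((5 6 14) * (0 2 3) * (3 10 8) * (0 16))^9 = ((0 2 10 8 3 16)(5 6 14))^9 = (0 8)(2 3)(10 16)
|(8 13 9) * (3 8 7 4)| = 6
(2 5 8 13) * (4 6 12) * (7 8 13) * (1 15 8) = (1 15 8 7)(2 5 13)(4 6 12) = [0, 15, 5, 3, 6, 13, 12, 1, 7, 9, 10, 11, 4, 2, 14, 8]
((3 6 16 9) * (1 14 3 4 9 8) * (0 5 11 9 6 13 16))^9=(0 9)(1 13)(3 8)(4 5)(6 11)(14 16)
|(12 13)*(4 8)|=|(4 8)(12 13)|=2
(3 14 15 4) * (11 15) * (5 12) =(3 14 11 15 4)(5 12) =[0, 1, 2, 14, 3, 12, 6, 7, 8, 9, 10, 15, 5, 13, 11, 4]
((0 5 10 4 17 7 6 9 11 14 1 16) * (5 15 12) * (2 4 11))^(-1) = (0 16 1 14 11 10 5 12 15)(2 9 6 7 17 4)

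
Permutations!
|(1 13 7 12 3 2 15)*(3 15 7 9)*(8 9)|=9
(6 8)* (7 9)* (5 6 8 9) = (5 6 9 7) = [0, 1, 2, 3, 4, 6, 9, 5, 8, 7]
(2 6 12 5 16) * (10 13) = (2 6 12 5 16)(10 13) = [0, 1, 6, 3, 4, 16, 12, 7, 8, 9, 13, 11, 5, 10, 14, 15, 2]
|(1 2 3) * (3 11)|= 4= |(1 2 11 3)|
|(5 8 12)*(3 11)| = 6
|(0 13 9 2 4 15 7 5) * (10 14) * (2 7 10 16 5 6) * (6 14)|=|(0 13 9 7 14 16 5)(2 4 15 10 6)|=35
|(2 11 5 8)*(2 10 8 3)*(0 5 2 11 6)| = |(0 5 3 11 2 6)(8 10)| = 6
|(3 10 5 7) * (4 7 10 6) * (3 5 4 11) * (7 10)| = |(3 6 11)(4 10)(5 7)| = 6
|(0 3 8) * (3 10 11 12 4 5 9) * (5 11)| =6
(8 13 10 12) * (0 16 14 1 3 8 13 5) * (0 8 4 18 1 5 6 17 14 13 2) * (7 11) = (0 16 13 10 12 2)(1 3 4 18)(5 8 6 17 14)(7 11) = [16, 3, 0, 4, 18, 8, 17, 11, 6, 9, 12, 7, 2, 10, 5, 15, 13, 14, 1]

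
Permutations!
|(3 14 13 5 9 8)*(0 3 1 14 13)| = 8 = |(0 3 13 5 9 8 1 14)|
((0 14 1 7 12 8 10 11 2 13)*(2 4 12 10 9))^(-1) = (0 13 2 9 8 12 4 11 10 7 1 14)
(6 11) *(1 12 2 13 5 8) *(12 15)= (1 15 12 2 13 5 8)(6 11)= [0, 15, 13, 3, 4, 8, 11, 7, 1, 9, 10, 6, 2, 5, 14, 12]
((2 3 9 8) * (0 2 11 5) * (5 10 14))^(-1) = (0 5 14 10 11 8 9 3 2)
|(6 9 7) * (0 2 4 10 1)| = 15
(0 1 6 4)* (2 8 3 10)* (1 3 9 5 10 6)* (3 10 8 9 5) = (0 10 2 9 3 6 4)(5 8) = [10, 1, 9, 6, 0, 8, 4, 7, 5, 3, 2]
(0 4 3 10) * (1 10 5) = [4, 10, 2, 5, 3, 1, 6, 7, 8, 9, 0] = (0 4 3 5 1 10)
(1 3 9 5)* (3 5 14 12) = (1 5)(3 9 14 12) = [0, 5, 2, 9, 4, 1, 6, 7, 8, 14, 10, 11, 3, 13, 12]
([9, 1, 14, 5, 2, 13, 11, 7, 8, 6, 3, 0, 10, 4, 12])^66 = [6, 1, 12, 13, 14, 4, 0, 7, 8, 11, 5, 9, 3, 2, 10]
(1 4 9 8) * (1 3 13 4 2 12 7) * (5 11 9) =(1 2 12 7)(3 13 4 5 11 9 8) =[0, 2, 12, 13, 5, 11, 6, 1, 3, 8, 10, 9, 7, 4]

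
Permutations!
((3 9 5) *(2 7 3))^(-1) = (2 5 9 3 7)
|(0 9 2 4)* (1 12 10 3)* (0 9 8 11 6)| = |(0 8 11 6)(1 12 10 3)(2 4 9)| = 12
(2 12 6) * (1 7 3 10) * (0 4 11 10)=(0 4 11 10 1 7 3)(2 12 6)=[4, 7, 12, 0, 11, 5, 2, 3, 8, 9, 1, 10, 6]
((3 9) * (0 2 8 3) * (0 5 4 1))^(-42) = (0 4 9 8)(1 5 3 2)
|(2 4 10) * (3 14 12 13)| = 12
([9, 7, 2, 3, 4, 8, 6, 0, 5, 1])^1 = [9, 7, 2, 3, 4, 8, 6, 0, 5, 1]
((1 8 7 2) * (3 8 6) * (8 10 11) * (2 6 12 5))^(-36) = ((1 12 5 2)(3 10 11 8 7 6))^(-36) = (12)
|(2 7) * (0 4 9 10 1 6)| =6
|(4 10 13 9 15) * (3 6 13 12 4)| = 15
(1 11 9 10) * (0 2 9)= (0 2 9 10 1 11)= [2, 11, 9, 3, 4, 5, 6, 7, 8, 10, 1, 0]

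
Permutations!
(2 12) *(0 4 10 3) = [4, 1, 12, 0, 10, 5, 6, 7, 8, 9, 3, 11, 2] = (0 4 10 3)(2 12)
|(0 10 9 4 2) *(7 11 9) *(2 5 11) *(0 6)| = |(0 10 7 2 6)(4 5 11 9)| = 20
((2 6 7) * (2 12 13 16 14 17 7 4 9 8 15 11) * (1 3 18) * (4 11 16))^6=(18)(4 17 8 12 16)(7 15 13 14 9)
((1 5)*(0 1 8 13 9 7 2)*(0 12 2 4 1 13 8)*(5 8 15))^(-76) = (0 1 13 8 9 15 7 5 4)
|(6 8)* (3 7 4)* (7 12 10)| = |(3 12 10 7 4)(6 8)| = 10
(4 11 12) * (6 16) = [0, 1, 2, 3, 11, 5, 16, 7, 8, 9, 10, 12, 4, 13, 14, 15, 6] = (4 11 12)(6 16)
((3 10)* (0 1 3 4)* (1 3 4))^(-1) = ((0 3 10 1 4))^(-1) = (0 4 1 10 3)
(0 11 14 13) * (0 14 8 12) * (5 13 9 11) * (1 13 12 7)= (0 5 12)(1 13 14 9 11 8 7)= [5, 13, 2, 3, 4, 12, 6, 1, 7, 11, 10, 8, 0, 14, 9]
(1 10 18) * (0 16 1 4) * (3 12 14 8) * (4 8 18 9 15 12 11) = (0 16 1 10 9 15 12 14 18 8 3 11 4) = [16, 10, 2, 11, 0, 5, 6, 7, 3, 15, 9, 4, 14, 13, 18, 12, 1, 17, 8]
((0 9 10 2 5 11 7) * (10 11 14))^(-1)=(0 7 11 9)(2 10 14 5)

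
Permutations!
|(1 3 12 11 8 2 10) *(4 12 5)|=|(1 3 5 4 12 11 8 2 10)|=9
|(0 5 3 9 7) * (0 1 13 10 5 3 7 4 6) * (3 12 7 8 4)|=10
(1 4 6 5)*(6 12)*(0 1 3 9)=(0 1 4 12 6 5 3 9)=[1, 4, 2, 9, 12, 3, 5, 7, 8, 0, 10, 11, 6]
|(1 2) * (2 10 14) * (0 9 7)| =12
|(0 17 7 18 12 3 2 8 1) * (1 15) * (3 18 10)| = 18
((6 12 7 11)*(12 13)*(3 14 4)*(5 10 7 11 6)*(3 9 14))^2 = ((4 9 14)(5 10 7 6 13 12 11))^2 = (4 14 9)(5 7 13 11 10 6 12)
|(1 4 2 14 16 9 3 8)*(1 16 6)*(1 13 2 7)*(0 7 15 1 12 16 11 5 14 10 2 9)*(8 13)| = |(0 7 12 16)(1 4 15)(2 10)(3 13 9)(5 14 6 8 11)| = 60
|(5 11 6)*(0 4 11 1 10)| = 7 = |(0 4 11 6 5 1 10)|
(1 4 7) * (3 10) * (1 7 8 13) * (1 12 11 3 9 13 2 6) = [0, 4, 6, 10, 8, 5, 1, 7, 2, 13, 9, 3, 11, 12] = (1 4 8 2 6)(3 10 9 13 12 11)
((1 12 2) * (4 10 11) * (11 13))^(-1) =(1 2 12)(4 11 13 10)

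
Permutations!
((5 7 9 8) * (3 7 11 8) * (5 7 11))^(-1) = (3 9 7 8 11)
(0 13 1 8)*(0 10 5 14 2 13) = (1 8 10 5 14 2 13) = [0, 8, 13, 3, 4, 14, 6, 7, 10, 9, 5, 11, 12, 1, 2]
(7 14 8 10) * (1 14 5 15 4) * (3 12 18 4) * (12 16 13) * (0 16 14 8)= [16, 8, 2, 14, 1, 15, 6, 5, 10, 9, 7, 11, 18, 12, 0, 3, 13, 17, 4]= (0 16 13 12 18 4 1 8 10 7 5 15 3 14)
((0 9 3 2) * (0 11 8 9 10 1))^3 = (2 9 11 3 8)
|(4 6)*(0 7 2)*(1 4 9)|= |(0 7 2)(1 4 6 9)|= 12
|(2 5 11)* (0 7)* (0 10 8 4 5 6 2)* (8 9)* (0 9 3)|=|(0 7 10 3)(2 6)(4 5 11 9 8)|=20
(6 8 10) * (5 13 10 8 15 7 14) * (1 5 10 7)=(1 5 13 7 14 10 6 15)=[0, 5, 2, 3, 4, 13, 15, 14, 8, 9, 6, 11, 12, 7, 10, 1]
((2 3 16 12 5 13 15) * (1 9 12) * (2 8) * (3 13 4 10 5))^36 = (1 9 12 3 16)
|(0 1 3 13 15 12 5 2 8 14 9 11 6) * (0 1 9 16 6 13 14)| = 45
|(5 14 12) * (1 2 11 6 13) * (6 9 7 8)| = 24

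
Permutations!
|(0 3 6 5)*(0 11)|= |(0 3 6 5 11)|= 5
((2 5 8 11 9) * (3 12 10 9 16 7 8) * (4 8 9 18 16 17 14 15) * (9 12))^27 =((2 5 3 9)(4 8 11 17 14 15)(7 12 10 18 16))^27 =(2 9 3 5)(4 17)(7 10 16 12 18)(8 14)(11 15)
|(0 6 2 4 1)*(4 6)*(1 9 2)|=|(0 4 9 2 6 1)|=6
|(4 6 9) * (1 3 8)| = |(1 3 8)(4 6 9)| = 3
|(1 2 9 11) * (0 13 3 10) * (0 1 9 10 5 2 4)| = |(0 13 3 5 2 10 1 4)(9 11)| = 8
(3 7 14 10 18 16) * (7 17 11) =(3 17 11 7 14 10 18 16) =[0, 1, 2, 17, 4, 5, 6, 14, 8, 9, 18, 7, 12, 13, 10, 15, 3, 11, 16]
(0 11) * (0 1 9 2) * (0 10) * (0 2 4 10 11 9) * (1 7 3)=[9, 0, 11, 1, 10, 5, 6, 3, 8, 4, 2, 7]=(0 9 4 10 2 11 7 3 1)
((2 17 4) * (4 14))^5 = ((2 17 14 4))^5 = (2 17 14 4)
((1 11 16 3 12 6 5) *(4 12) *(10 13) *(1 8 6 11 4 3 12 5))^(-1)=(1 6 8 5 4)(10 13)(11 12 16)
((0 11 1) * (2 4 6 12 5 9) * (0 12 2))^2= (0 1 5)(2 6 4)(9 11 12)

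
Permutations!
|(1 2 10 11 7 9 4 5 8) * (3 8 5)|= 9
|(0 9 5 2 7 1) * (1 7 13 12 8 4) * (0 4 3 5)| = 6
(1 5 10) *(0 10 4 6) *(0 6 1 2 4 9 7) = (0 10 2 4 1 5 9 7) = [10, 5, 4, 3, 1, 9, 6, 0, 8, 7, 2]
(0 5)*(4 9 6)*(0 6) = [5, 1, 2, 3, 9, 6, 4, 7, 8, 0] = (0 5 6 4 9)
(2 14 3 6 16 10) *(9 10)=(2 14 3 6 16 9 10)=[0, 1, 14, 6, 4, 5, 16, 7, 8, 10, 2, 11, 12, 13, 3, 15, 9]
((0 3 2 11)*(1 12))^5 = (0 3 2 11)(1 12)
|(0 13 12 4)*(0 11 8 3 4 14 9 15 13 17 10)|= |(0 17 10)(3 4 11 8)(9 15 13 12 14)|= 60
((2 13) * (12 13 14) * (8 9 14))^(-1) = (2 13 12 14 9 8)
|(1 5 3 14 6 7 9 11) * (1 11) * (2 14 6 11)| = |(1 5 3 6 7 9)(2 14 11)| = 6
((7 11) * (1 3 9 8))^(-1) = ((1 3 9 8)(7 11))^(-1) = (1 8 9 3)(7 11)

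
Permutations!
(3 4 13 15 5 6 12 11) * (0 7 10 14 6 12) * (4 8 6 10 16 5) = (0 7 16 5 12 11 3 8 6)(4 13 15)(10 14) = [7, 1, 2, 8, 13, 12, 0, 16, 6, 9, 14, 3, 11, 15, 10, 4, 5]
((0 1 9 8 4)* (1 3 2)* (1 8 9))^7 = (9)(0 2 4 3 8)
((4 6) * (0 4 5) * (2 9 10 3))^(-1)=((0 4 6 5)(2 9 10 3))^(-1)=(0 5 6 4)(2 3 10 9)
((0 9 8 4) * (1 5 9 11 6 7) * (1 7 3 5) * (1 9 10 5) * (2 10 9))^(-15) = ((0 11 6 3 1 2 10 5 9 8 4))^(-15) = (0 5 3 4 10 6 8 2 11 9 1)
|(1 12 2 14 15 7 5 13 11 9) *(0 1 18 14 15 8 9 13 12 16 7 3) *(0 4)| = 20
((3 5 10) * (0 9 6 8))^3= ((0 9 6 8)(3 5 10))^3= (10)(0 8 6 9)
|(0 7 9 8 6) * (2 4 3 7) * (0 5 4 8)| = 9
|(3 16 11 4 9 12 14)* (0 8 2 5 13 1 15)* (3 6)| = 56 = |(0 8 2 5 13 1 15)(3 16 11 4 9 12 14 6)|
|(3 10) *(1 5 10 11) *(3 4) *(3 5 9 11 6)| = 6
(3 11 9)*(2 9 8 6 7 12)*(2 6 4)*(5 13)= (2 9 3 11 8 4)(5 13)(6 7 12)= [0, 1, 9, 11, 2, 13, 7, 12, 4, 3, 10, 8, 6, 5]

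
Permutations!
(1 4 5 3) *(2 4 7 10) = (1 7 10 2 4 5 3) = [0, 7, 4, 1, 5, 3, 6, 10, 8, 9, 2]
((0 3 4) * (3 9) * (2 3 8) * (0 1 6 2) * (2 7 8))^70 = (0 7 1 3 9 8 6 4 2)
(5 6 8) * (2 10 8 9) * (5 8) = (2 10 5 6 9) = [0, 1, 10, 3, 4, 6, 9, 7, 8, 2, 5]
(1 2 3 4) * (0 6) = [6, 2, 3, 4, 1, 5, 0] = (0 6)(1 2 3 4)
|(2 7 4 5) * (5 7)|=|(2 5)(4 7)|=2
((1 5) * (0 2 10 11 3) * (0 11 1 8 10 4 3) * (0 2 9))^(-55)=(0 9)(1 5 8 10)(2 4 3 11)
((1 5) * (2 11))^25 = (1 5)(2 11)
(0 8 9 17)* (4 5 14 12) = (0 8 9 17)(4 5 14 12) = [8, 1, 2, 3, 5, 14, 6, 7, 9, 17, 10, 11, 4, 13, 12, 15, 16, 0]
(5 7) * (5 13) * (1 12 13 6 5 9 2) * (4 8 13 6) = [0, 12, 1, 3, 8, 7, 5, 4, 13, 2, 10, 11, 6, 9] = (1 12 6 5 7 4 8 13 9 2)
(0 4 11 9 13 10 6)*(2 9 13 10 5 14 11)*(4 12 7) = [12, 1, 9, 3, 2, 14, 0, 4, 8, 10, 6, 13, 7, 5, 11] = (0 12 7 4 2 9 10 6)(5 14 11 13)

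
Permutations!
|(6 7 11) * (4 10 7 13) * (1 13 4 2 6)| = 8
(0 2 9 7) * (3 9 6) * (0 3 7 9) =(9)(0 2 6 7 3) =[2, 1, 6, 0, 4, 5, 7, 3, 8, 9]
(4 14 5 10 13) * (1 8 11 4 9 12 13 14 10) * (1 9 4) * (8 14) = (1 14 5 9 12 13 4 10 8 11) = [0, 14, 2, 3, 10, 9, 6, 7, 11, 12, 8, 1, 13, 4, 5]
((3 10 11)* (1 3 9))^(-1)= ((1 3 10 11 9))^(-1)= (1 9 11 10 3)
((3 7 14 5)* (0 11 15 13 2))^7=((0 11 15 13 2)(3 7 14 5))^7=(0 15 2 11 13)(3 5 14 7)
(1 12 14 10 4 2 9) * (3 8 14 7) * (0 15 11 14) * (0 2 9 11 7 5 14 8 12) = (0 15 7 3 12 5 14 10 4 9 1)(2 11 8) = [15, 0, 11, 12, 9, 14, 6, 3, 2, 1, 4, 8, 5, 13, 10, 7]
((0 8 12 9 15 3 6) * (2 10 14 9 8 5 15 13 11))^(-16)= ((0 5 15 3 6)(2 10 14 9 13 11)(8 12))^(-16)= (0 6 3 15 5)(2 14 13)(9 11 10)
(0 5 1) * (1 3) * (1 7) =(0 5 3 7 1) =[5, 0, 2, 7, 4, 3, 6, 1]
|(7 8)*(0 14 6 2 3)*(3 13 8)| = |(0 14 6 2 13 8 7 3)| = 8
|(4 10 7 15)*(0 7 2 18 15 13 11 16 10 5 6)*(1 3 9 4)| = |(0 7 13 11 16 10 2 18 15 1 3 9 4 5 6)| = 15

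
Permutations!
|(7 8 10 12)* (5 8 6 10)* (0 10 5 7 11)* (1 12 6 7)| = |(0 10 6 5 8 1 12 11)| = 8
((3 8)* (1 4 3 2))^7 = ((1 4 3 8 2))^7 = (1 3 2 4 8)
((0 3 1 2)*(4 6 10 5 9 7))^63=((0 3 1 2)(4 6 10 5 9 7))^63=(0 2 1 3)(4 5)(6 9)(7 10)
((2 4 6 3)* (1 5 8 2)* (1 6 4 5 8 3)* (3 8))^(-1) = ((1 3 6)(2 5 8))^(-1) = (1 6 3)(2 8 5)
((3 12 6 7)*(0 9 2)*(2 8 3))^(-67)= (0 6 8 2 12 9 7 3)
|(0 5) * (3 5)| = 3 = |(0 3 5)|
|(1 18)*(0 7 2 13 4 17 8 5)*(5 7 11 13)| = 18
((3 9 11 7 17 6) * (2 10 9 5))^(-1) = (2 5 3 6 17 7 11 9 10) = ((2 10 9 11 7 17 6 3 5))^(-1)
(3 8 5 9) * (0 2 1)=(0 2 1)(3 8 5 9)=[2, 0, 1, 8, 4, 9, 6, 7, 5, 3]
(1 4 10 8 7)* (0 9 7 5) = (0 9 7 1 4 10 8 5) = [9, 4, 2, 3, 10, 0, 6, 1, 5, 7, 8]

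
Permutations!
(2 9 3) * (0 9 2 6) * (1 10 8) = (0 9 3 6)(1 10 8) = [9, 10, 2, 6, 4, 5, 0, 7, 1, 3, 8]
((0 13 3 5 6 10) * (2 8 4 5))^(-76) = ((0 13 3 2 8 4 5 6 10))^(-76) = (0 4 13 5 3 6 2 10 8)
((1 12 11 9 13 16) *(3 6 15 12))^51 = (1 9 15)(3 13 12)(6 16 11)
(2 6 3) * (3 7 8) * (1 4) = (1 4)(2 6 7 8 3) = [0, 4, 6, 2, 1, 5, 7, 8, 3]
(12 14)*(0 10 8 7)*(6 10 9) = [9, 1, 2, 3, 4, 5, 10, 0, 7, 6, 8, 11, 14, 13, 12] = (0 9 6 10 8 7)(12 14)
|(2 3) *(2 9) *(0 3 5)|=5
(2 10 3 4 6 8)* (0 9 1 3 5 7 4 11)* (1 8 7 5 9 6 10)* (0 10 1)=[6, 3, 0, 11, 1, 5, 7, 4, 2, 8, 9, 10]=(0 6 7 4 1 3 11 10 9 8 2)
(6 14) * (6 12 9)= (6 14 12 9)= [0, 1, 2, 3, 4, 5, 14, 7, 8, 6, 10, 11, 9, 13, 12]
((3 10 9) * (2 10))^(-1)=(2 3 9 10)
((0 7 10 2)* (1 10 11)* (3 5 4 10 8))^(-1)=((0 7 11 1 8 3 5 4 10 2))^(-1)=(0 2 10 4 5 3 8 1 11 7)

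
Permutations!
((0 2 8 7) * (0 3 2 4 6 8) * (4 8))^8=((0 8 7 3 2)(4 6))^8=(0 3 8 2 7)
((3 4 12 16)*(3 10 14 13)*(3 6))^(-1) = (3 6 13 14 10 16 12 4)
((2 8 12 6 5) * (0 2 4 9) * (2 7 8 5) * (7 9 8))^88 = (2 12 4)(5 6 8)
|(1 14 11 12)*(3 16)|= |(1 14 11 12)(3 16)|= 4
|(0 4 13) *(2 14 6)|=|(0 4 13)(2 14 6)|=3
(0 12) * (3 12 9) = (0 9 3 12) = [9, 1, 2, 12, 4, 5, 6, 7, 8, 3, 10, 11, 0]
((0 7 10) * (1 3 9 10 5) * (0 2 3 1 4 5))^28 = ((0 7)(2 3 9 10)(4 5))^28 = (10)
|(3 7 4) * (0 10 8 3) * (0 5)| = 7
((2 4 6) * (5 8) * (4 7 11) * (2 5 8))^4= ((2 7 11 4 6 5))^4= (2 6 11)(4 7 5)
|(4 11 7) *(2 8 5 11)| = 6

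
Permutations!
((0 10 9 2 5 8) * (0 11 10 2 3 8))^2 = ((0 2 5)(3 8 11 10 9))^2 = (0 5 2)(3 11 9 8 10)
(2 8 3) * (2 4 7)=(2 8 3 4 7)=[0, 1, 8, 4, 7, 5, 6, 2, 3]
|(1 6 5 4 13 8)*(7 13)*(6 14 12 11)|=10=|(1 14 12 11 6 5 4 7 13 8)|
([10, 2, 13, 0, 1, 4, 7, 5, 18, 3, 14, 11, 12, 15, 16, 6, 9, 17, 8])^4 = (18)(0 9 14)(1 6)(2 7)(3 16 10)(4 15)(5 13)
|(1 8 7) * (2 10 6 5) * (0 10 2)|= 12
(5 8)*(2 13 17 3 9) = [0, 1, 13, 9, 4, 8, 6, 7, 5, 2, 10, 11, 12, 17, 14, 15, 16, 3] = (2 13 17 3 9)(5 8)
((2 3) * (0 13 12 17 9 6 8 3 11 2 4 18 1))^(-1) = (0 1 18 4 3 8 6 9 17 12 13)(2 11)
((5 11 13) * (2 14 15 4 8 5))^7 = ((2 14 15 4 8 5 11 13))^7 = (2 13 11 5 8 4 15 14)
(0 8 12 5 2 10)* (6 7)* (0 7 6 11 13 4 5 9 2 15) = (0 8 12 9 2 10 7 11 13 4 5 15) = [8, 1, 10, 3, 5, 15, 6, 11, 12, 2, 7, 13, 9, 4, 14, 0]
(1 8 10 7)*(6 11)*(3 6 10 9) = (1 8 9 3 6 11 10 7) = [0, 8, 2, 6, 4, 5, 11, 1, 9, 3, 7, 10]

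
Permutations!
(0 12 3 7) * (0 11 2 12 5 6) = [5, 1, 12, 7, 4, 6, 0, 11, 8, 9, 10, 2, 3] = (0 5 6)(2 12 3 7 11)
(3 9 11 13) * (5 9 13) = (3 13)(5 9 11) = [0, 1, 2, 13, 4, 9, 6, 7, 8, 11, 10, 5, 12, 3]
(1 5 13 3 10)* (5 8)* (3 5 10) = (1 8 10)(5 13) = [0, 8, 2, 3, 4, 13, 6, 7, 10, 9, 1, 11, 12, 5]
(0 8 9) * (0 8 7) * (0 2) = (0 7 2)(8 9) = [7, 1, 0, 3, 4, 5, 6, 2, 9, 8]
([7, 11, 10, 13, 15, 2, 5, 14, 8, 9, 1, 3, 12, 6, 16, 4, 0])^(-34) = (0 14)(1 2 6 3)(5 13 11 10)(7 16)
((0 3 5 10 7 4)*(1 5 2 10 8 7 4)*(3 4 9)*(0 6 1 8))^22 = ((0 4 6 1 5)(2 10 9 3)(7 8))^22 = (0 6 5 4 1)(2 9)(3 10)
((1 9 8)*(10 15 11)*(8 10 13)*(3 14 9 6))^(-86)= ((1 6 3 14 9 10 15 11 13 8))^(-86)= (1 9 13 3 15)(6 10 8 14 11)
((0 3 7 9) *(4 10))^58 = (10)(0 7)(3 9)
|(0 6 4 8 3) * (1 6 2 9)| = |(0 2 9 1 6 4 8 3)| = 8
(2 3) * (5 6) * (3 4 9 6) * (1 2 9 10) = (1 2 4 10)(3 9 6 5) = [0, 2, 4, 9, 10, 3, 5, 7, 8, 6, 1]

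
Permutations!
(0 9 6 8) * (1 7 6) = (0 9 1 7 6 8) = [9, 7, 2, 3, 4, 5, 8, 6, 0, 1]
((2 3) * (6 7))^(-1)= (2 3)(6 7)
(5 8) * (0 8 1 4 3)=(0 8 5 1 4 3)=[8, 4, 2, 0, 3, 1, 6, 7, 5]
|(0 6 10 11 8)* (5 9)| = |(0 6 10 11 8)(5 9)| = 10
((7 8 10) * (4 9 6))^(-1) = ((4 9 6)(7 8 10))^(-1) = (4 6 9)(7 10 8)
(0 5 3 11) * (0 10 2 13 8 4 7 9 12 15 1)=[5, 0, 13, 11, 7, 3, 6, 9, 4, 12, 2, 10, 15, 8, 14, 1]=(0 5 3 11 10 2 13 8 4 7 9 12 15 1)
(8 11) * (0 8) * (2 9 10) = (0 8 11)(2 9 10) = [8, 1, 9, 3, 4, 5, 6, 7, 11, 10, 2, 0]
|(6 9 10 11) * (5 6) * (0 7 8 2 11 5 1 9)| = 10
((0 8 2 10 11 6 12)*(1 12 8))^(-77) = ((0 1 12)(2 10 11 6 8))^(-77) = (0 1 12)(2 6 10 8 11)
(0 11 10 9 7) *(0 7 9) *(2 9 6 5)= (0 11 10)(2 9 6 5)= [11, 1, 9, 3, 4, 2, 5, 7, 8, 6, 0, 10]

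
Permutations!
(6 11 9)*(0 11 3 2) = [11, 1, 0, 2, 4, 5, 3, 7, 8, 6, 10, 9] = (0 11 9 6 3 2)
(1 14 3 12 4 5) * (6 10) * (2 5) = [0, 14, 5, 12, 2, 1, 10, 7, 8, 9, 6, 11, 4, 13, 3] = (1 14 3 12 4 2 5)(6 10)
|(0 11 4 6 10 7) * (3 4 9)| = 8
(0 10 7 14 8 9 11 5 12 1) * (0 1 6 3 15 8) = (0 10 7 14)(3 15 8 9 11 5 12 6) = [10, 1, 2, 15, 4, 12, 3, 14, 9, 11, 7, 5, 6, 13, 0, 8]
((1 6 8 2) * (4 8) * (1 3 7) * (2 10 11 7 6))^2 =(1 3 4 10 7 2 6 8 11)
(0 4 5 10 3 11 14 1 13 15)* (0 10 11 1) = [4, 13, 2, 1, 5, 11, 6, 7, 8, 9, 3, 14, 12, 15, 0, 10] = (0 4 5 11 14)(1 13 15 10 3)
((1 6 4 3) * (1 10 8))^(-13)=(1 8 10 3 4 6)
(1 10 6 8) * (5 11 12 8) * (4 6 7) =(1 10 7 4 6 5 11 12 8) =[0, 10, 2, 3, 6, 11, 5, 4, 1, 9, 7, 12, 8]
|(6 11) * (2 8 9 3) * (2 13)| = 10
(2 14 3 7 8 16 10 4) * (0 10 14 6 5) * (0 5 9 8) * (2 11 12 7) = [10, 1, 6, 2, 11, 5, 9, 0, 16, 8, 4, 12, 7, 13, 3, 15, 14] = (0 10 4 11 12 7)(2 6 9 8 16 14 3)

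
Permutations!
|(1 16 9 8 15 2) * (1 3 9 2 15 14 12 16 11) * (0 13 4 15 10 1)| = |(0 13 4 15 10 1 11)(2 3 9 8 14 12 16)| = 7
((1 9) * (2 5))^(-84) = (9)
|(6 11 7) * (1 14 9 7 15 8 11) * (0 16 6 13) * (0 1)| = |(0 16 6)(1 14 9 7 13)(8 11 15)| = 15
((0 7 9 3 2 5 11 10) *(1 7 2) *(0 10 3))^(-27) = (0 1 5 9 3 2 7 11)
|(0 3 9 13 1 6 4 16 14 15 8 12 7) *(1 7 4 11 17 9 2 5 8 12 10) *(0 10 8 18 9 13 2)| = |(0 3)(1 6 11 17 13 7 10)(2 5 18 9)(4 16 14 15 12)| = 140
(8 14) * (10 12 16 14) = (8 10 12 16 14) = [0, 1, 2, 3, 4, 5, 6, 7, 10, 9, 12, 11, 16, 13, 8, 15, 14]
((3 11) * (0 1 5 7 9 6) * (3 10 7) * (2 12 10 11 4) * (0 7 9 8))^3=((0 1 5 3 4 2 12 10 9 6 7 8))^3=(0 3 12 6)(1 4 10 7)(2 9 8 5)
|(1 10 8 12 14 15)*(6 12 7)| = |(1 10 8 7 6 12 14 15)| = 8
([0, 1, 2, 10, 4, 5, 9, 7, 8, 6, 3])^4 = (10)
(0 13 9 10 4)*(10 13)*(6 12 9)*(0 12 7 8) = (0 10 4 12 9 13 6 7 8) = [10, 1, 2, 3, 12, 5, 7, 8, 0, 13, 4, 11, 9, 6]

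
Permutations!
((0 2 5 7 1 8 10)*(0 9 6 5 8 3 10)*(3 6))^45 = (10)(1 6 5 7) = ((0 2 8)(1 6 5 7)(3 10 9))^45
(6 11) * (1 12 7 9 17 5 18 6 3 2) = [0, 12, 1, 2, 4, 18, 11, 9, 8, 17, 10, 3, 7, 13, 14, 15, 16, 5, 6] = (1 12 7 9 17 5 18 6 11 3 2)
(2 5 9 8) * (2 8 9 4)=(9)(2 5 4)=[0, 1, 5, 3, 2, 4, 6, 7, 8, 9]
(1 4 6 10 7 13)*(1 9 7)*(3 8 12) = [0, 4, 2, 8, 6, 5, 10, 13, 12, 7, 1, 11, 3, 9] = (1 4 6 10)(3 8 12)(7 13 9)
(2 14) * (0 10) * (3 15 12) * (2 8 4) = (0 10)(2 14 8 4)(3 15 12) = [10, 1, 14, 15, 2, 5, 6, 7, 4, 9, 0, 11, 3, 13, 8, 12]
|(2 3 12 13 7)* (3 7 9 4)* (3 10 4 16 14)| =6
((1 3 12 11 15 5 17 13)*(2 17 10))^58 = (1 17 10 15 12)(2 5 11 3 13)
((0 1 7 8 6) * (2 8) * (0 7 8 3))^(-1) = ((0 1 8 6 7 2 3))^(-1) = (0 3 2 7 6 8 1)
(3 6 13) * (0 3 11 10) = (0 3 6 13 11 10) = [3, 1, 2, 6, 4, 5, 13, 7, 8, 9, 0, 10, 12, 11]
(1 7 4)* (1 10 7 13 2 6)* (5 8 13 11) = (1 11 5 8 13 2 6)(4 10 7) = [0, 11, 6, 3, 10, 8, 1, 4, 13, 9, 7, 5, 12, 2]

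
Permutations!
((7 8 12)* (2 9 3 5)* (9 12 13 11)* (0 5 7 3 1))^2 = (0 2 3 8 11 1 5 12 7 13 9)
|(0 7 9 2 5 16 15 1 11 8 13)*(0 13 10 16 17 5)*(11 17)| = 8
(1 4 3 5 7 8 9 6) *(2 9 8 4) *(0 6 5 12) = [6, 2, 9, 12, 3, 7, 1, 4, 8, 5, 10, 11, 0] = (0 6 1 2 9 5 7 4 3 12)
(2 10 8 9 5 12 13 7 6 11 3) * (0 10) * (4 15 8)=(0 10 4 15 8 9 5 12 13 7 6 11 3 2)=[10, 1, 0, 2, 15, 12, 11, 6, 9, 5, 4, 3, 13, 7, 14, 8]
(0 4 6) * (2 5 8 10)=(0 4 6)(2 5 8 10)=[4, 1, 5, 3, 6, 8, 0, 7, 10, 9, 2]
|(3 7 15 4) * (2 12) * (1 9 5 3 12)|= 9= |(1 9 5 3 7 15 4 12 2)|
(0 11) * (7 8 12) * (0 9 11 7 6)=(0 7 8 12 6)(9 11)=[7, 1, 2, 3, 4, 5, 0, 8, 12, 11, 10, 9, 6]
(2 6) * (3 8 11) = [0, 1, 6, 8, 4, 5, 2, 7, 11, 9, 10, 3] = (2 6)(3 8 11)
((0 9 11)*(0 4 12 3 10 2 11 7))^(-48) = (12)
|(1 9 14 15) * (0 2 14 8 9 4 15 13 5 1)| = |(0 2 14 13 5 1 4 15)(8 9)| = 8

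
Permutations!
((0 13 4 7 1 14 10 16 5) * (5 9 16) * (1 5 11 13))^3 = (0 10 4)(1 11 7)(5 14 13)(9 16)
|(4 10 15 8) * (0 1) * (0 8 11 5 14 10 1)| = |(1 8 4)(5 14 10 15 11)| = 15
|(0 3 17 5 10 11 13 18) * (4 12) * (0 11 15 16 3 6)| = |(0 6)(3 17 5 10 15 16)(4 12)(11 13 18)| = 6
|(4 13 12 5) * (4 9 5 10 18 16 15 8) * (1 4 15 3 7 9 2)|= 12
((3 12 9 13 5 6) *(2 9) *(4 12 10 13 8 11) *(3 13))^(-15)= ((2 9 8 11 4 12)(3 10)(5 6 13))^(-15)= (13)(2 11)(3 10)(4 9)(8 12)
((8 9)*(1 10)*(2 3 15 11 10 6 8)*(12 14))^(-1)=(1 10 11 15 3 2 9 8 6)(12 14)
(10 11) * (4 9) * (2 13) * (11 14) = [0, 1, 13, 3, 9, 5, 6, 7, 8, 4, 14, 10, 12, 2, 11] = (2 13)(4 9)(10 14 11)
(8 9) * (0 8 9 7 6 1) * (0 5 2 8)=[0, 5, 8, 3, 4, 2, 1, 6, 7, 9]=(9)(1 5 2 8 7 6)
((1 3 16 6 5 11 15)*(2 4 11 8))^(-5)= (1 8)(2 3)(4 16)(5 15)(6 11)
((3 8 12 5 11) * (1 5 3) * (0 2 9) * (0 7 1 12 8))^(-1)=((0 2 9 7 1 5 11 12 3))^(-1)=(0 3 12 11 5 1 7 9 2)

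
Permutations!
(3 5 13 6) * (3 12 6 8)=(3 5 13 8)(6 12)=[0, 1, 2, 5, 4, 13, 12, 7, 3, 9, 10, 11, 6, 8]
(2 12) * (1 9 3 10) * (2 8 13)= (1 9 3 10)(2 12 8 13)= [0, 9, 12, 10, 4, 5, 6, 7, 13, 3, 1, 11, 8, 2]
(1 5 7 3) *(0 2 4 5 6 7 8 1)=(0 2 4 5 8 1 6 7 3)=[2, 6, 4, 0, 5, 8, 7, 3, 1]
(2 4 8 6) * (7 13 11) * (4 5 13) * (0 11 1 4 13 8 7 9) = (0 11 9)(1 4 7 13)(2 5 8 6) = [11, 4, 5, 3, 7, 8, 2, 13, 6, 0, 10, 9, 12, 1]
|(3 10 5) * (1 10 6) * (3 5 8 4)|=6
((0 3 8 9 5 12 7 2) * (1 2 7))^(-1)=((0 3 8 9 5 12 1 2))^(-1)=(0 2 1 12 5 9 8 3)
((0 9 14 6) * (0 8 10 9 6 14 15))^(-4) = (0 8 9)(6 10 15)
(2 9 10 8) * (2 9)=(8 9 10)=[0, 1, 2, 3, 4, 5, 6, 7, 9, 10, 8]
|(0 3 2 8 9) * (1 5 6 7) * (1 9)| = 9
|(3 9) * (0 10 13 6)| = |(0 10 13 6)(3 9)| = 4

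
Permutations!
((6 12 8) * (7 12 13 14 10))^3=((6 13 14 10 7 12 8))^3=(6 10 8 14 12 13 7)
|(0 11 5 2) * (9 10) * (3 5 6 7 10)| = |(0 11 6 7 10 9 3 5 2)| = 9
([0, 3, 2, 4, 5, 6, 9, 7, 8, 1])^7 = [0, 3, 2, 4, 5, 6, 9, 7, 8, 1]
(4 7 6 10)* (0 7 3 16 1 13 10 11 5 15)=(0 7 6 11 5 15)(1 13 10 4 3 16)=[7, 13, 2, 16, 3, 15, 11, 6, 8, 9, 4, 5, 12, 10, 14, 0, 1]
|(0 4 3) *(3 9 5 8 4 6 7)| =|(0 6 7 3)(4 9 5 8)| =4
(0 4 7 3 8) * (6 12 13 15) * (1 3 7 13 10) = (0 4 13 15 6 12 10 1 3 8) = [4, 3, 2, 8, 13, 5, 12, 7, 0, 9, 1, 11, 10, 15, 14, 6]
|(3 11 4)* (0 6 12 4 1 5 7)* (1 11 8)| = 9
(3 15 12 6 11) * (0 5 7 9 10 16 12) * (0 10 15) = [5, 1, 2, 0, 4, 7, 11, 9, 8, 15, 16, 3, 6, 13, 14, 10, 12] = (0 5 7 9 15 10 16 12 6 11 3)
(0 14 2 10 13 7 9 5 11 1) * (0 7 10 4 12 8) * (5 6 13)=[14, 7, 4, 3, 12, 11, 13, 9, 0, 6, 5, 1, 8, 10, 2]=(0 14 2 4 12 8)(1 7 9 6 13 10 5 11)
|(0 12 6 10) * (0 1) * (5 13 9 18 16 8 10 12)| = |(0 5 13 9 18 16 8 10 1)(6 12)| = 18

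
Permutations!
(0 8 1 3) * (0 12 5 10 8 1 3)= (0 1)(3 12 5 10 8)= [1, 0, 2, 12, 4, 10, 6, 7, 3, 9, 8, 11, 5]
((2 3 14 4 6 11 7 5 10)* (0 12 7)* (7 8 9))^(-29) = ((0 12 8 9 7 5 10 2 3 14 4 6 11))^(-29) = (0 4 2 7 12 6 3 5 8 11 14 10 9)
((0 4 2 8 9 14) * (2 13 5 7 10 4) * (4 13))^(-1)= (0 14 9 8 2)(5 13 10 7)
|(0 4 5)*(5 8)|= 4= |(0 4 8 5)|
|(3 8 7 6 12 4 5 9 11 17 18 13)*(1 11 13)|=36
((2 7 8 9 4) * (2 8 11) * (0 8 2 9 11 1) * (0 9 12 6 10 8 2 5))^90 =((0 2 7 1 9 4 5)(6 10 8 11 12))^90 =(12)(0 5 4 9 1 7 2)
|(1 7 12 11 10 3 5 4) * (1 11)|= 15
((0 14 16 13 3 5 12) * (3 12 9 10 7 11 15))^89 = ((0 14 16 13 12)(3 5 9 10 7 11 15))^89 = (0 12 13 16 14)(3 11 10 5 15 7 9)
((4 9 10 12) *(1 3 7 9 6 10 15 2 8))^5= (1 2 9 3 8 15 7)(4 6 10 12)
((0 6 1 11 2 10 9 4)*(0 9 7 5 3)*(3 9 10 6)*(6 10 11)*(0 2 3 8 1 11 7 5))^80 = ((0 8 1 6 11 3 2 10 5 9 4 7))^80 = (0 5 11)(1 4 2)(3 8 9)(6 7 10)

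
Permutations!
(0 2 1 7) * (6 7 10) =(0 2 1 10 6 7) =[2, 10, 1, 3, 4, 5, 7, 0, 8, 9, 6]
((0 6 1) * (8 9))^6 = (9)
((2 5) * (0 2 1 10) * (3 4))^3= ((0 2 5 1 10)(3 4))^3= (0 1 2 10 5)(3 4)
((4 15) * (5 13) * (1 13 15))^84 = (1 4 15 5 13)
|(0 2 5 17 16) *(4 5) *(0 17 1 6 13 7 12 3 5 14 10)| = 70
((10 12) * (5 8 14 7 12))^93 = ((5 8 14 7 12 10))^93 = (5 7)(8 12)(10 14)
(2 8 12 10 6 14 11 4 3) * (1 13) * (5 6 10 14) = (1 13)(2 8 12 14 11 4 3)(5 6) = [0, 13, 8, 2, 3, 6, 5, 7, 12, 9, 10, 4, 14, 1, 11]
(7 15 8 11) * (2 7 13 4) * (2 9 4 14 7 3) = (2 3)(4 9)(7 15 8 11 13 14) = [0, 1, 3, 2, 9, 5, 6, 15, 11, 4, 10, 13, 12, 14, 7, 8]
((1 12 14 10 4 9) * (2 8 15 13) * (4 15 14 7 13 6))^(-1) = (1 9 4 6 15 10 14 8 2 13 7 12)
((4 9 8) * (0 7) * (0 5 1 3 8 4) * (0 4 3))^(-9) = ((0 7 5 1)(3 8 4 9))^(-9) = (0 1 5 7)(3 9 4 8)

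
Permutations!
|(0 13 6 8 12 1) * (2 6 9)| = 8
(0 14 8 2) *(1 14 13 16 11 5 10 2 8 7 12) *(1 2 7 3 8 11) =(0 13 16 1 14 3 8 11 5 10 7 12 2) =[13, 14, 0, 8, 4, 10, 6, 12, 11, 9, 7, 5, 2, 16, 3, 15, 1]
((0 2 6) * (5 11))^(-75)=((0 2 6)(5 11))^(-75)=(5 11)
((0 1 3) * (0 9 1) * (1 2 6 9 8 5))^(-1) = (1 5 8 3)(2 9 6)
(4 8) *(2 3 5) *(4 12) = [0, 1, 3, 5, 8, 2, 6, 7, 12, 9, 10, 11, 4] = (2 3 5)(4 8 12)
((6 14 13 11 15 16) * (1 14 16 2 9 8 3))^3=(1 11 9)(2 3 13)(6 16)(8 14 15)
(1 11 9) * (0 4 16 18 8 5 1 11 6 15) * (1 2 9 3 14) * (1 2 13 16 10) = (0 4 10 1 6 15)(2 9 11 3 14)(5 13 16 18 8) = [4, 6, 9, 14, 10, 13, 15, 7, 5, 11, 1, 3, 12, 16, 2, 0, 18, 17, 8]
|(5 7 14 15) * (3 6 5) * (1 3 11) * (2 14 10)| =|(1 3 6 5 7 10 2 14 15 11)| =10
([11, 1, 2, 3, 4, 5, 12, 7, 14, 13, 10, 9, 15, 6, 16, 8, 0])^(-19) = [11, 1, 2, 3, 4, 5, 12, 7, 14, 13, 10, 9, 15, 6, 16, 8, 0]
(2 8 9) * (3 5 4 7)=(2 8 9)(3 5 4 7)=[0, 1, 8, 5, 7, 4, 6, 3, 9, 2]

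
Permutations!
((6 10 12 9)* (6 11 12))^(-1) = ((6 10)(9 11 12))^(-1) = (6 10)(9 12 11)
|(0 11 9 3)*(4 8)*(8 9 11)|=|(11)(0 8 4 9 3)|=5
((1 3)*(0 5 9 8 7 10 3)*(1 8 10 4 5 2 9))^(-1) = ((0 2 9 10 3 8 7 4 5 1))^(-1) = (0 1 5 4 7 8 3 10 9 2)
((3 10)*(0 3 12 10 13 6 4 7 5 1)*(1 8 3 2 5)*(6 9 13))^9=(9 13)(10 12)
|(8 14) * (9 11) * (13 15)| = |(8 14)(9 11)(13 15)| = 2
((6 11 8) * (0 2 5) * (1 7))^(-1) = (0 5 2)(1 7)(6 8 11) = ((0 2 5)(1 7)(6 11 8))^(-1)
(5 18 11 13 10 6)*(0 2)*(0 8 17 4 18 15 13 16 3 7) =(0 2 8 17 4 18 11 16 3 7)(5 15 13 10 6) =[2, 1, 8, 7, 18, 15, 5, 0, 17, 9, 6, 16, 12, 10, 14, 13, 3, 4, 11]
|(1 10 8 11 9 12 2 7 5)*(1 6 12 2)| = 10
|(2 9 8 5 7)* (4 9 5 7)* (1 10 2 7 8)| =6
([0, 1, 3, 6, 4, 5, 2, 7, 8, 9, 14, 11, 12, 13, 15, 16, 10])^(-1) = (2 6 3)(10 16 15 14)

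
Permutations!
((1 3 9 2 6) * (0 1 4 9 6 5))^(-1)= (0 5 2 9 4 6 3 1)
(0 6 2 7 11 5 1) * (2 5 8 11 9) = [6, 0, 7, 3, 4, 1, 5, 9, 11, 2, 10, 8] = (0 6 5 1)(2 7 9)(8 11)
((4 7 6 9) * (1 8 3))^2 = ((1 8 3)(4 7 6 9))^2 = (1 3 8)(4 6)(7 9)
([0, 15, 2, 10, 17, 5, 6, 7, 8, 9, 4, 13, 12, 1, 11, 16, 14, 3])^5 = [0, 13, 2, 10, 17, 5, 6, 7, 8, 9, 4, 14, 12, 11, 16, 1, 15, 3]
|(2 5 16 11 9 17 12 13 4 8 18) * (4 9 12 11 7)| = |(2 5 16 7 4 8 18)(9 17 11 12 13)| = 35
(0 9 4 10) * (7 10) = (0 9 4 7 10) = [9, 1, 2, 3, 7, 5, 6, 10, 8, 4, 0]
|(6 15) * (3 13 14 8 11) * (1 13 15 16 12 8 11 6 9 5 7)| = |(1 13 14 11 3 15 9 5 7)(6 16 12 8)| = 36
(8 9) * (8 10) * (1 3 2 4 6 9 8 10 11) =(1 3 2 4 6 9 11) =[0, 3, 4, 2, 6, 5, 9, 7, 8, 11, 10, 1]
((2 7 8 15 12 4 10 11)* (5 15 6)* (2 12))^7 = ((2 7 8 6 5 15)(4 10 11 12))^7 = (2 7 8 6 5 15)(4 12 11 10)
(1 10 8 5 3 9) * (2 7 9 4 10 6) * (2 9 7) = (1 6 9)(3 4 10 8 5) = [0, 6, 2, 4, 10, 3, 9, 7, 5, 1, 8]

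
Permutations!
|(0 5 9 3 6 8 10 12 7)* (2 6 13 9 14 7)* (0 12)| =9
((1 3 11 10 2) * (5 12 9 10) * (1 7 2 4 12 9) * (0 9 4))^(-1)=((0 9 10)(1 3 11 5 4 12)(2 7))^(-1)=(0 10 9)(1 12 4 5 11 3)(2 7)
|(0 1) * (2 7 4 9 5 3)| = |(0 1)(2 7 4 9 5 3)| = 6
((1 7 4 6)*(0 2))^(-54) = (1 4)(6 7)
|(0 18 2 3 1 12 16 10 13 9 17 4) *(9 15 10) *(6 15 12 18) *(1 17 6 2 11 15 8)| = 55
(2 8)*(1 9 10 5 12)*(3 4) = (1 9 10 5 12)(2 8)(3 4) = [0, 9, 8, 4, 3, 12, 6, 7, 2, 10, 5, 11, 1]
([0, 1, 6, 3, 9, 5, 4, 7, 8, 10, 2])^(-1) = (2 10 9 4 6)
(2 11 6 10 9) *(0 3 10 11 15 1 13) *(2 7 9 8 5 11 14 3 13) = (0 13)(1 2 15)(3 10 8 5 11 6 14)(7 9) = [13, 2, 15, 10, 4, 11, 14, 9, 5, 7, 8, 6, 12, 0, 3, 1]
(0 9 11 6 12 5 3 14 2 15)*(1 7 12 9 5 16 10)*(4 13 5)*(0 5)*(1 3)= (0 4 13)(1 7 12 16 10 3 14 2 15 5)(6 9 11)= [4, 7, 15, 14, 13, 1, 9, 12, 8, 11, 3, 6, 16, 0, 2, 5, 10]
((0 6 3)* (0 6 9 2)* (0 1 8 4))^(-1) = (0 4 8 1 2 9)(3 6)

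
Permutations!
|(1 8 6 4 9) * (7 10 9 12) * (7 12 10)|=6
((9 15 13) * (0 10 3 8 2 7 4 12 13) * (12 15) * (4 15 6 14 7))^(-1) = (0 15 7 14 6 4 2 8 3 10)(9 13 12)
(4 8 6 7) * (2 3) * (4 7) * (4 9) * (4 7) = (2 3)(4 8 6 9 7) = [0, 1, 3, 2, 8, 5, 9, 4, 6, 7]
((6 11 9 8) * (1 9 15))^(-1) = ((1 9 8 6 11 15))^(-1) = (1 15 11 6 8 9)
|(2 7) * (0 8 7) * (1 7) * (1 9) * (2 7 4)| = 6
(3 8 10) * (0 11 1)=(0 11 1)(3 8 10)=[11, 0, 2, 8, 4, 5, 6, 7, 10, 9, 3, 1]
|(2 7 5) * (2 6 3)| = 5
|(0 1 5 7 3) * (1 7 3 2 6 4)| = |(0 7 2 6 4 1 5 3)| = 8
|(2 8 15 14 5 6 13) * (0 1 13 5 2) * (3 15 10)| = 6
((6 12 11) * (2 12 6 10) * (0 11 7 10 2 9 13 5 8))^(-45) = (0 10)(2 13)(5 12)(7 8)(9 11)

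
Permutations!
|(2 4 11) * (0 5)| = |(0 5)(2 4 11)| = 6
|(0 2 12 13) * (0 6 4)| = 6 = |(0 2 12 13 6 4)|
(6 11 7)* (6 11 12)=[0, 1, 2, 3, 4, 5, 12, 11, 8, 9, 10, 7, 6]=(6 12)(7 11)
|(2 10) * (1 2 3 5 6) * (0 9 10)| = 8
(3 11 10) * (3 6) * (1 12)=(1 12)(3 11 10 6)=[0, 12, 2, 11, 4, 5, 3, 7, 8, 9, 6, 10, 1]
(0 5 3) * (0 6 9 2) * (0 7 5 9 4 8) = (0 9 2 7 5 3 6 4 8) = [9, 1, 7, 6, 8, 3, 4, 5, 0, 2]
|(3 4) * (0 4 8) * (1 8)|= |(0 4 3 1 8)|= 5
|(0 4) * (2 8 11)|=|(0 4)(2 8 11)|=6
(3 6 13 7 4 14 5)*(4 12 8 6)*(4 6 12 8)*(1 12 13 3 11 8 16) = (1 12 4 14 5 11 8 13 7 16)(3 6) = [0, 12, 2, 6, 14, 11, 3, 16, 13, 9, 10, 8, 4, 7, 5, 15, 1]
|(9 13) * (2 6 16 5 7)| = 10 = |(2 6 16 5 7)(9 13)|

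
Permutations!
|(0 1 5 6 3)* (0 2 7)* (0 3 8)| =|(0 1 5 6 8)(2 7 3)| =15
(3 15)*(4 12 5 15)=(3 4 12 5 15)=[0, 1, 2, 4, 12, 15, 6, 7, 8, 9, 10, 11, 5, 13, 14, 3]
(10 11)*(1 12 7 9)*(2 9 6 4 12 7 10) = (1 7 6 4 12 10 11 2 9) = [0, 7, 9, 3, 12, 5, 4, 6, 8, 1, 11, 2, 10]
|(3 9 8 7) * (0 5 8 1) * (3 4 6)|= |(0 5 8 7 4 6 3 9 1)|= 9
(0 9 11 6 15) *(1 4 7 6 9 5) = (0 5 1 4 7 6 15)(9 11) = [5, 4, 2, 3, 7, 1, 15, 6, 8, 11, 10, 9, 12, 13, 14, 0]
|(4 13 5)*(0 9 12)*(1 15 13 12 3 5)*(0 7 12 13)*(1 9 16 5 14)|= |(0 16 5 4 13 9 3 14 1 15)(7 12)|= 10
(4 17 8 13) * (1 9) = (1 9)(4 17 8 13) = [0, 9, 2, 3, 17, 5, 6, 7, 13, 1, 10, 11, 12, 4, 14, 15, 16, 8]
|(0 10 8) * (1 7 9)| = |(0 10 8)(1 7 9)| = 3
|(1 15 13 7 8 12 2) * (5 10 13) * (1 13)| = 20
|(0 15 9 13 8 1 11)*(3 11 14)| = |(0 15 9 13 8 1 14 3 11)| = 9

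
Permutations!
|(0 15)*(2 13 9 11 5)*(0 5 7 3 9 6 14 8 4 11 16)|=14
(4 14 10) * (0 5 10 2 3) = (0 5 10 4 14 2 3) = [5, 1, 3, 0, 14, 10, 6, 7, 8, 9, 4, 11, 12, 13, 2]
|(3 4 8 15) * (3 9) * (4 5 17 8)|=|(3 5 17 8 15 9)|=6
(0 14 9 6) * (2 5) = (0 14 9 6)(2 5) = [14, 1, 5, 3, 4, 2, 0, 7, 8, 6, 10, 11, 12, 13, 9]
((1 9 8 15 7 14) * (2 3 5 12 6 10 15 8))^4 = ((1 9 2 3 5 12 6 10 15 7 14))^4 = (1 5 15 9 12 7 2 6 14 3 10)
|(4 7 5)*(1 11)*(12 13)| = |(1 11)(4 7 5)(12 13)| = 6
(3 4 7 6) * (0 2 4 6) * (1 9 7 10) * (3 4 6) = (0 2 6 4 10 1 9 7) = [2, 9, 6, 3, 10, 5, 4, 0, 8, 7, 1]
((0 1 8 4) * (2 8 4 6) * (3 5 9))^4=(0 1 4)(2 8 6)(3 5 9)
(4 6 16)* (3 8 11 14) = (3 8 11 14)(4 6 16) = [0, 1, 2, 8, 6, 5, 16, 7, 11, 9, 10, 14, 12, 13, 3, 15, 4]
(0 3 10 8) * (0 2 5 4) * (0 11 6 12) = (0 3 10 8 2 5 4 11 6 12) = [3, 1, 5, 10, 11, 4, 12, 7, 2, 9, 8, 6, 0]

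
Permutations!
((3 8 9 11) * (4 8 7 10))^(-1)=(3 11 9 8 4 10 7)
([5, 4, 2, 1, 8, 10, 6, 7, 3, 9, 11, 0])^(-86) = (0 10)(1 8)(3 4)(5 11)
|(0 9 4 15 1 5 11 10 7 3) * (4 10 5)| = 30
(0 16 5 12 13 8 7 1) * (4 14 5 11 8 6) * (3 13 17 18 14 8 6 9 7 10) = (0 16 11 6 4 8 10 3 13 9 7 1)(5 12 17 18 14) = [16, 0, 2, 13, 8, 12, 4, 1, 10, 7, 3, 6, 17, 9, 5, 15, 11, 18, 14]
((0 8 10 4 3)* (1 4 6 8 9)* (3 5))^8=(0 1 5)(3 9 4)(6 10 8)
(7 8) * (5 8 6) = (5 8 7 6) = [0, 1, 2, 3, 4, 8, 5, 6, 7]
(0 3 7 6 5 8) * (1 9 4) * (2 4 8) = [3, 9, 4, 7, 1, 2, 5, 6, 0, 8] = (0 3 7 6 5 2 4 1 9 8)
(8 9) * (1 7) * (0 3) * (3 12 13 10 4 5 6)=(0 12 13 10 4 5 6 3)(1 7)(8 9)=[12, 7, 2, 0, 5, 6, 3, 1, 9, 8, 4, 11, 13, 10]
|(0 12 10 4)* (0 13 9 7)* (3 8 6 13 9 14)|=30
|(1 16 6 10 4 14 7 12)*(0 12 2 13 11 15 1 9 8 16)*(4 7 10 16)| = 26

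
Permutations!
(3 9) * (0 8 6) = (0 8 6)(3 9) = [8, 1, 2, 9, 4, 5, 0, 7, 6, 3]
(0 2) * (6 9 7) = (0 2)(6 9 7) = [2, 1, 0, 3, 4, 5, 9, 6, 8, 7]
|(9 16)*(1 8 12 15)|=4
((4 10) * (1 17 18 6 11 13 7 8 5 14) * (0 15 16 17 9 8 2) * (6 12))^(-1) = ((0 15 16 17 18 12 6 11 13 7 2)(1 9 8 5 14)(4 10))^(-1) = (0 2 7 13 11 6 12 18 17 16 15)(1 14 5 8 9)(4 10)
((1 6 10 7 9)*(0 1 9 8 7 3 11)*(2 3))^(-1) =(0 11 3 2 10 6 1)(7 8)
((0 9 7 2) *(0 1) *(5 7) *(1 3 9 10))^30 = (10)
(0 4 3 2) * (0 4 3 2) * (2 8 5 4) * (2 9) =(0 3)(2 9)(4 8 5) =[3, 1, 9, 0, 8, 4, 6, 7, 5, 2]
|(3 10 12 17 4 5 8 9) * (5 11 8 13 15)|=|(3 10 12 17 4 11 8 9)(5 13 15)|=24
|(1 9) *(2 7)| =|(1 9)(2 7)| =2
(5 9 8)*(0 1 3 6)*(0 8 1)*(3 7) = (1 7 3 6 8 5 9) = [0, 7, 2, 6, 4, 9, 8, 3, 5, 1]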